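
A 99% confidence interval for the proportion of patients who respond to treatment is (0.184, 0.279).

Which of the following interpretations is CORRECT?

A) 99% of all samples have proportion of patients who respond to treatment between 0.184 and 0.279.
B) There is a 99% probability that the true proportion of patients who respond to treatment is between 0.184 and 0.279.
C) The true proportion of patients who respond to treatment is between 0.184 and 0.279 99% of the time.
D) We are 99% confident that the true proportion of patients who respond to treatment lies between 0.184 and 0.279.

A confidence interval represents our confidence in the procedure, not a probability statement about the parameter.

Key concept: If we repeated this sampling process many times and computed a 99% CI each time, about 99% of those intervals would contain the true population parameter.

For this specific interval (0.184, 0.279):
- Midpoint (point estimate): 0.2315
- Margin of error: 0.0475

The correct interpretation is the one stating confidence that the true parameter lies in the interval — option D.

D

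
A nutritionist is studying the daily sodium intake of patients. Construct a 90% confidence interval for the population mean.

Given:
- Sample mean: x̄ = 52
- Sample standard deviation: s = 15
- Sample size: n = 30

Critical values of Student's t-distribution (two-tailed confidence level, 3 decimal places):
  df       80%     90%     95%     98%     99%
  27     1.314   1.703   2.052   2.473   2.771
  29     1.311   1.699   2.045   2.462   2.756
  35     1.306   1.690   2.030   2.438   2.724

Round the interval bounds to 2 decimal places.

The population standard deviation σ is unknown (only the sample standard deviation s is given), so use a t-interval with df = n - 1 = 30 - 1 = 29.

For 90% confidence with df = 29, t* = 1.699 (from t-table)

Standard error: SE = s/√n = 15/√30 = 2.738613

Margin of error: E = t* × SE = 1.699 × 2.738613 = 4.6529

T-interval: x̄ ± E = 52 ± 4.6529 = (47.3471, 56.6529)

Rounded to 2 decimal places:

(47.35, 56.65)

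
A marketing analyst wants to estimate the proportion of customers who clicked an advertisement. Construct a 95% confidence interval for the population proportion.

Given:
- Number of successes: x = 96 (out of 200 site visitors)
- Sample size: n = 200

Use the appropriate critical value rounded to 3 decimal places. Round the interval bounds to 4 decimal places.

Sample proportion: p̂ = 96/200 = 0.480000

Check conditions for normal approximation:
  np̂ = 96 ≥ 10 ✓
  n(1-p̂) = 104 ≥ 10 ✓

The sample is large enough, so use a z-interval (normal approximation) for the proportion.

For 95% confidence, z* = 1.96 (from standard normal table)

Standard error: SE = √(p̂(1-p̂)/n) = √(0.480000×0.520000/200) = 0.03532704

Margin of error: E = z* × SE = 1.96 × 0.03532704 = 0.069241

Z-interval: p̂ ± E = 0.480000 ± 0.069241 = (0.410759, 0.549241)

Rounded to 4 decimal places:

(0.4108, 0.5492)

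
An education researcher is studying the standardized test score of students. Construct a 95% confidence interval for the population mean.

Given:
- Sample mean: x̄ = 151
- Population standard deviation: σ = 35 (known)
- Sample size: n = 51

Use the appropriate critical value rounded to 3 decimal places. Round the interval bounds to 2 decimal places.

The population standard deviation σ is known, so use a z-interval (standard normal critical value).

For 95% confidence, z* = 1.96 (from standard normal table)

Standard error: SE = σ/√n = 35/√51 = 4.900980

Margin of error: E = z* × SE = 1.96 × 4.900980 = 9.6059

Z-interval: x̄ ± E = 151 ± 9.6059 = (141.3941, 160.6059)

Rounded to 2 decimal places:

(141.39, 160.61)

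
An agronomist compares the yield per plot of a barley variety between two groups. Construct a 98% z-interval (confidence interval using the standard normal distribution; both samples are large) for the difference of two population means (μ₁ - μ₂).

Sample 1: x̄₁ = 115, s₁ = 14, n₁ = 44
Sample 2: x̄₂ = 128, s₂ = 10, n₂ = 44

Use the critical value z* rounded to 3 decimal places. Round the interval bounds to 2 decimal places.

Both samples are large (n₁ = 44 ≥ 30, n₂ = 44 ≥ 30), so a z-interval for the difference of means applies.

Point estimate: x̄₁ - x̄₂ = 115 - 128 = -13

Standard error: SE = √(s₁²/n₁ + s₂²/n₂)
= √(14²/44 + 10²/44)
= √(4.454545 + 2.272727)
= 2.593699

For 98% confidence, z* = 2.326 (from standard normal table)
Margin of error: E = z* × SE = 2.326 × 2.593699 = 6.0329

Z-interval: (x̄₁ - x̄₂) ± E = -13 ± 6.0329 = (-19.0329, -6.9671)

Rounded to 2 decimal places:

(-19.03, -6.97)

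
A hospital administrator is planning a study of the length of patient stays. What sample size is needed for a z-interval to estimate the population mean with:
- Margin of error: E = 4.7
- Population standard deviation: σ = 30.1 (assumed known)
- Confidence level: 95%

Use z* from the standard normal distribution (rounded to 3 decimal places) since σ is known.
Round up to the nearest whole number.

Using z* since population σ is known (z-interval formula).

For 95% confidence, z* = 1.96 (from standard normal table)

Sample size formula for z-interval: n = (z*σ/E)²

n = (1.96 × 30.1 / 4.7)²
  = (12.552340)²
  = 157.5613

Round up to the nearest whole number: n = 158

158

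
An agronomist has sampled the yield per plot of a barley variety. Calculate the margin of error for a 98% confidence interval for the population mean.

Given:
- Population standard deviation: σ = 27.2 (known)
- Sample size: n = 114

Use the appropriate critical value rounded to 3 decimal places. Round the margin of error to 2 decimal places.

The population standard deviation σ is known, so use the z-interval margin of error formula.

For 98% confidence, z* = 2.326 (from standard normal table)

Margin of error formula for z-interval: E = z* × σ/√n

E = 2.326 × 27.2/√114
  = 2.326 × 2.547513
  = 5.9255

Rounded to 2 decimal places:

5.93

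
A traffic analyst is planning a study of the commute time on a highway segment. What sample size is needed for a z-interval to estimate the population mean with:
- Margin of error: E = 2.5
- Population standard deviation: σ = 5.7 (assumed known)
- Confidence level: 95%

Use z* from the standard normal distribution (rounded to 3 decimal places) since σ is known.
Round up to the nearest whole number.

Using z* since population σ is known (z-interval formula).

For 95% confidence, z* = 1.96 (from standard normal table)

Sample size formula for z-interval: n = (z*σ/E)²

n = (1.96 × 5.7 / 2.5)²
  = (4.468800)²
  = 19.9702

Round up to the nearest whole number: n = 20

20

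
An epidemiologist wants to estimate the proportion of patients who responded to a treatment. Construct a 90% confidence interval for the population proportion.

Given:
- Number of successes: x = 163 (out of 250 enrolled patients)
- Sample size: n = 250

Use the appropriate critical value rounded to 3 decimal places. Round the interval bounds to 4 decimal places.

Sample proportion: p̂ = 163/250 = 0.652000

Check conditions for normal approximation:
  np̂ = 163 ≥ 10 ✓
  n(1-p̂) = 87 ≥ 10 ✓

The sample is large enough, so use a z-interval (normal approximation) for the proportion.

For 90% confidence, z* = 1.645 (from standard normal table)

Standard error: SE = √(p̂(1-p̂)/n) = √(0.652000×0.348000/250) = 0.03012613

Margin of error: E = z* × SE = 1.645 × 0.03012613 = 0.049557

Z-interval: p̂ ± E = 0.652000 ± 0.049557 = (0.602443, 0.701557)

Rounded to 4 decimal places:

(0.6024, 0.7016)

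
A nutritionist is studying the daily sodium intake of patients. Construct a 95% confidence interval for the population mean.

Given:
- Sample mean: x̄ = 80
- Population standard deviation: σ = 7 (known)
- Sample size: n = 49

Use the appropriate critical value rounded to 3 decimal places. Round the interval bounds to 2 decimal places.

The population standard deviation σ is known, so use a z-interval (standard normal critical value).

For 95% confidence, z* = 1.96 (from standard normal table)

Standard error: SE = σ/√n = 7/√49 = 1.000000

Margin of error: E = z* × SE = 1.96 × 1.000000 = 1.9600

Z-interval: x̄ ± E = 80 ± 1.9600 = (78.0400, 81.9600)

Rounded to 2 decimal places:

(78.04, 81.96)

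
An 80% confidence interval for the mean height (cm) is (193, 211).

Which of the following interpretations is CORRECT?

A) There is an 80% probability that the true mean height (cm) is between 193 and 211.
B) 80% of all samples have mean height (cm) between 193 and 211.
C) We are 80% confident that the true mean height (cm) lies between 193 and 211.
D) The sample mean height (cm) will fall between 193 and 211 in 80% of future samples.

A confidence interval represents our confidence in the procedure, not a probability statement about the parameter.

Key concept: If we repeated this sampling process many times and computed an 80% CI each time, about 80% of those intervals would contain the true population parameter.

For this specific interval (193, 211):
- Midpoint (point estimate): 202
- Margin of error: 9

The correct interpretation is the one stating confidence that the true parameter lies in the interval — option C.

C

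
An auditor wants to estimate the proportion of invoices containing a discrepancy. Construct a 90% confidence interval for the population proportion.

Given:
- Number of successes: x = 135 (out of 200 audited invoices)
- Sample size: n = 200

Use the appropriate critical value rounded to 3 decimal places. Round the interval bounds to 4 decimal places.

Sample proportion: p̂ = 135/200 = 0.675000

Check conditions for normal approximation:
  np̂ = 135 ≥ 10 ✓
  n(1-p̂) = 65 ≥ 10 ✓

The sample is large enough, so use a z-interval (normal approximation) for the proportion.

For 90% confidence, z* = 1.645 (from standard normal table)

Standard error: SE = √(p̂(1-p̂)/n) = √(0.675000×0.325000/200) = 0.03311910

Margin of error: E = z* × SE = 1.645 × 0.03311910 = 0.054481

Z-interval: p̂ ± E = 0.675000 ± 0.054481 = (0.620519, 0.729481)

Rounded to 4 decimal places:

(0.6205, 0.7295)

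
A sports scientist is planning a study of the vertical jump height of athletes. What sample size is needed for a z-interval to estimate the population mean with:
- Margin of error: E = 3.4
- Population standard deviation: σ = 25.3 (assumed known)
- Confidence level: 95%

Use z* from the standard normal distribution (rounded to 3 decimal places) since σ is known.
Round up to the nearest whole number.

Using z* since population σ is known (z-interval formula).

For 95% confidence, z* = 1.96 (from standard normal table)

Sample size formula for z-interval: n = (z*σ/E)²

n = (1.96 × 25.3 / 3.4)²
  = (14.584706)²
  = 212.7136

Round up to the nearest whole number: n = 213

213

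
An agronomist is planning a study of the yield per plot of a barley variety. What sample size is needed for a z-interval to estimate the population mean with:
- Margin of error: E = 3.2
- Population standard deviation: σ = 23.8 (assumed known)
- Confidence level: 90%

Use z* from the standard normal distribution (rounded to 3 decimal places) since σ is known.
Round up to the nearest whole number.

Using z* since population σ is known (z-interval formula).

For 90% confidence, z* = 1.645 (from standard normal table)

Sample size formula for z-interval: n = (z*σ/E)²

n = (1.645 × 23.8 / 3.2)²
  = (12.234687)²
  = 149.6876

Round up to the nearest whole number: n = 150

150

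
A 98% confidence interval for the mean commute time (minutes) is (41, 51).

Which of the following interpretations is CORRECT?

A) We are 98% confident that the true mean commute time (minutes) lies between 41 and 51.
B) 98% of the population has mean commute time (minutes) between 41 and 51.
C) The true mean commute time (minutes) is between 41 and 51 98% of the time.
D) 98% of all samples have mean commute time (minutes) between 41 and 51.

A confidence interval represents our confidence in the procedure, not a probability statement about the parameter.

Key concept: If we repeated this sampling process many times and computed a 98% CI each time, about 98% of those intervals would contain the true population parameter.

For this specific interval (41, 51):
- Midpoint (point estimate): 46
- Margin of error: 5

The correct interpretation is the one stating confidence that the true parameter lies in the interval — option A.

A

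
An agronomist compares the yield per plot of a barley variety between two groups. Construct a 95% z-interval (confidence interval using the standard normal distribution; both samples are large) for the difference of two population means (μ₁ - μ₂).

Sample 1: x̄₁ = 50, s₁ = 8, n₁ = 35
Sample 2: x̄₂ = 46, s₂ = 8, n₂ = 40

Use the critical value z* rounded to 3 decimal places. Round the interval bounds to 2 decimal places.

Both samples are large (n₁ = 35 ≥ 30, n₂ = 40 ≥ 30), so a z-interval for the difference of means applies.

Point estimate: x̄₁ - x̄₂ = 50 - 46 = 4

Standard error: SE = √(s₁²/n₁ + s₂²/n₂)
= √(8²/35 + 8²/40)
= √(1.828571 + 1.600000)
= 1.851640

For 95% confidence, z* = 1.96 (from standard normal table)
Margin of error: E = z* × SE = 1.96 × 1.851640 = 3.6292

Z-interval: (x̄₁ - x̄₂) ± E = 4 ± 3.6292 = (0.3708, 7.6292)

Rounded to 2 decimal places:

(0.37, 7.63)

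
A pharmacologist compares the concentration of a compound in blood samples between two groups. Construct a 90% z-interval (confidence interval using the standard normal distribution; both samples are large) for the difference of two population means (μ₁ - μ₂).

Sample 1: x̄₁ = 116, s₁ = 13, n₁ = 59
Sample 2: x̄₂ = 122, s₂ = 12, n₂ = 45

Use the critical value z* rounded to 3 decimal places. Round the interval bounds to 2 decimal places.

Both samples are large (n₁ = 59 ≥ 30, n₂ = 45 ≥ 30), so a z-interval for the difference of means applies.

Point estimate: x̄₁ - x̄₂ = 116 - 122 = -6

Standard error: SE = √(s₁²/n₁ + s₂²/n₂)
= √(13²/59 + 12²/45)
= √(2.864407 + 3.200000)
= 2.462602

For 90% confidence, z* = 1.645 (from standard normal table)
Margin of error: E = z* × SE = 1.645 × 2.462602 = 4.0510

Z-interval: (x̄₁ - x̄₂) ± E = -6 ± 4.0510 = (-10.0510, -1.9490)

Rounded to 2 decimal places:

(-10.05, -1.95)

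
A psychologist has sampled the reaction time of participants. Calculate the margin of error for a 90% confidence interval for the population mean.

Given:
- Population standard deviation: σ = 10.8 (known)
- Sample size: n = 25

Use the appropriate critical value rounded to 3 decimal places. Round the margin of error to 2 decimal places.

The population standard deviation σ is known, so use the z-interval margin of error formula.

For 90% confidence, z* = 1.645 (from standard normal table)

Margin of error formula for z-interval: E = z* × σ/√n

E = 1.645 × 10.8/√25
  = 1.645 × 2.160000
  = 3.5532

Rounded to 2 decimal places:

3.55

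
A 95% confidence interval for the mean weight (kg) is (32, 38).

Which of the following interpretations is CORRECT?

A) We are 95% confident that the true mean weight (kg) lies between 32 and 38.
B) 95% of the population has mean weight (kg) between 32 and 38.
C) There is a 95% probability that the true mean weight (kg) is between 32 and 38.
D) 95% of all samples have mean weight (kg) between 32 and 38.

A confidence interval represents our confidence in the procedure, not a probability statement about the parameter.

Key concept: If we repeated this sampling process many times and computed a 95% CI each time, about 95% of those intervals would contain the true population parameter.

For this specific interval (32, 38):
- Midpoint (point estimate): 35
- Margin of error: 3

The correct interpretation is the one stating confidence that the true parameter lies in the interval — option A.

A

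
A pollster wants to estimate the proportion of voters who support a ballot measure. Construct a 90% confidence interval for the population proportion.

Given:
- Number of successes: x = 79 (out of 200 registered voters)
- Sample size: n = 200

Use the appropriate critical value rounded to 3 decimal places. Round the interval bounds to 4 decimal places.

Sample proportion: p̂ = 79/200 = 0.395000

Check conditions for normal approximation:
  np̂ = 79 ≥ 10 ✓
  n(1-p̂) = 121 ≥ 10 ✓

The sample is large enough, so use a z-interval (normal approximation) for the proportion.

For 90% confidence, z* = 1.645 (from standard normal table)

Standard error: SE = √(p̂(1-p̂)/n) = √(0.395000×0.605000/200) = 0.03456696

Margin of error: E = z* × SE = 1.645 × 0.03456696 = 0.056863

Z-interval: p̂ ± E = 0.395000 ± 0.056863 = (0.338137, 0.451863)

Rounded to 4 decimal places:

(0.3381, 0.4519)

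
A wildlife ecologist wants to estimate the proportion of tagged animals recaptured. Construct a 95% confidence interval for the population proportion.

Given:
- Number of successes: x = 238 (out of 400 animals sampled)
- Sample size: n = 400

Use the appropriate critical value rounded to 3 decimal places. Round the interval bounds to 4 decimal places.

Sample proportion: p̂ = 238/400 = 0.595000

Check conditions for normal approximation:
  np̂ = 238 ≥ 10 ✓
  n(1-p̂) = 162 ≥ 10 ✓

The sample is large enough, so use a z-interval (normal approximation) for the proportion.

For 95% confidence, z* = 1.96 (from standard normal table)

Standard error: SE = √(p̂(1-p̂)/n) = √(0.595000×0.405000/400) = 0.02454460

Margin of error: E = z* × SE = 1.96 × 0.02454460 = 0.048107

Z-interval: p̂ ± E = 0.595000 ± 0.048107 = (0.546893, 0.643107)

Rounded to 4 decimal places:

(0.5469, 0.6431)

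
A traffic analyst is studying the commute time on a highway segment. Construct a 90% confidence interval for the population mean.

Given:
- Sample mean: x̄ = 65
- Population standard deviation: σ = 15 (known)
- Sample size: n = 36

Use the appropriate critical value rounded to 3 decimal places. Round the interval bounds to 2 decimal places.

The population standard deviation σ is known, so use a z-interval (standard normal critical value).

For 90% confidence, z* = 1.645 (from standard normal table)

Standard error: SE = σ/√n = 15/√36 = 2.500000

Margin of error: E = z* × SE = 1.645 × 2.500000 = 4.1125

Z-interval: x̄ ± E = 65 ± 4.1125 = (60.8875, 69.1125)

Rounded to 2 decimal places:

(60.89, 69.11)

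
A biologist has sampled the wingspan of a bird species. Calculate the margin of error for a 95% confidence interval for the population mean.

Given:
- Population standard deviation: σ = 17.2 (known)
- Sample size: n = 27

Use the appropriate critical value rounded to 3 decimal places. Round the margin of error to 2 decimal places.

The population standard deviation σ is known, so use the z-interval margin of error formula.

For 95% confidence, z* = 1.96 (from standard normal table)

Margin of error formula for z-interval: E = z* × σ/√n

E = 1.96 × 17.2/√27
  = 1.96 × 3.310142
  = 6.4879

Rounded to 2 decimal places:

6.49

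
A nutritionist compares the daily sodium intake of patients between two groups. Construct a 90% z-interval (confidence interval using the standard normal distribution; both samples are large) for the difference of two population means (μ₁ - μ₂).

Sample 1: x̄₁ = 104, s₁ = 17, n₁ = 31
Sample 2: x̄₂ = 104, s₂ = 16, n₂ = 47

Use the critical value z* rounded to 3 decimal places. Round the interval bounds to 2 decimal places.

Both samples are large (n₁ = 31 ≥ 30, n₂ = 47 ≥ 30), so a z-interval for the difference of means applies.

Point estimate: x̄₁ - x̄₂ = 104 - 104 = 0

Standard error: SE = √(s₁²/n₁ + s₂²/n₂)
= √(17²/31 + 16²/47)
= √(9.322581 + 5.446809)
= 3.843096

For 90% confidence, z* = 1.645 (from standard normal table)
Margin of error: E = z* × SE = 1.645 × 3.843096 = 6.3219

Z-interval: (x̄₁ - x̄₂) ± E = 0 ± 6.3219 = (-6.3219, 6.3219)

Rounded to 2 decimal places:

(-6.32, 6.32)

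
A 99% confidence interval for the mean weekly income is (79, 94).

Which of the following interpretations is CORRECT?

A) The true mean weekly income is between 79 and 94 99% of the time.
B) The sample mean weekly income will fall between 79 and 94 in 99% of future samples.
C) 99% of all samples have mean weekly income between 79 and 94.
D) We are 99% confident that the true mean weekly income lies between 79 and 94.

A confidence interval represents our confidence in the procedure, not a probability statement about the parameter.

Key concept: If we repeated this sampling process many times and computed a 99% CI each time, about 99% of those intervals would contain the true population parameter.

For this specific interval (79, 94):
- Midpoint (point estimate): 86.5
- Margin of error: 7.5

The correct interpretation is the one stating confidence that the true parameter lies in the interval — option D.

D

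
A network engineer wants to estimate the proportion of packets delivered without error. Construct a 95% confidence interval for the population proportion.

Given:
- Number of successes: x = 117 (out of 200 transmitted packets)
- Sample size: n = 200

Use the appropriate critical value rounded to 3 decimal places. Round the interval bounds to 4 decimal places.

Sample proportion: p̂ = 117/200 = 0.585000

Check conditions for normal approximation:
  np̂ = 117 ≥ 10 ✓
  n(1-p̂) = 83 ≥ 10 ✓

The sample is large enough, so use a z-interval (normal approximation) for the proportion.

For 95% confidence, z* = 1.96 (from standard normal table)

Standard error: SE = √(p̂(1-p̂)/n) = √(0.585000×0.415000/200) = 0.03484071

Margin of error: E = z* × SE = 1.96 × 0.03484071 = 0.068288

Z-interval: p̂ ± E = 0.585000 ± 0.068288 = (0.516712, 0.653288)

Rounded to 4 decimal places:

(0.5167, 0.6533)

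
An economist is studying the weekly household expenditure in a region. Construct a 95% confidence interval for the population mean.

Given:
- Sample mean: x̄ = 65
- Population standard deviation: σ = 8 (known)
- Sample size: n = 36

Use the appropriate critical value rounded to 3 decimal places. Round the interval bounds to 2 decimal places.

The population standard deviation σ is known, so use a z-interval (standard normal critical value).

For 95% confidence, z* = 1.96 (from standard normal table)

Standard error: SE = σ/√n = 8/√36 = 1.333333

Margin of error: E = z* × SE = 1.96 × 1.333333 = 2.6133

Z-interval: x̄ ± E = 65 ± 2.6133 = (62.3867, 67.6133)

Rounded to 2 decimal places:

(62.39, 67.61)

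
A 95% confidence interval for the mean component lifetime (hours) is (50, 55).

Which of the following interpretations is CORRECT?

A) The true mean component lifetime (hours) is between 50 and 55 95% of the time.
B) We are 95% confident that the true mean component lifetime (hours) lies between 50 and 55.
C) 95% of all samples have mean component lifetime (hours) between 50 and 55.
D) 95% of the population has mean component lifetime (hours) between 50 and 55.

A confidence interval represents our confidence in the procedure, not a probability statement about the parameter.

Key concept: If we repeated this sampling process many times and computed a 95% CI each time, about 95% of those intervals would contain the true population parameter.

For this specific interval (50, 55):
- Midpoint (point estimate): 52.5
- Margin of error: 2.5

The correct interpretation is the one stating confidence that the true parameter lies in the interval — option B.

B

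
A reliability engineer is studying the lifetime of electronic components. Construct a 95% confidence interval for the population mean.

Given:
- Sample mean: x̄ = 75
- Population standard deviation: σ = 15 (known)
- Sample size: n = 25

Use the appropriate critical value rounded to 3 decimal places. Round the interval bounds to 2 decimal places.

The population standard deviation σ is known, so use a z-interval (standard normal critical value).

For 95% confidence, z* = 1.96 (from standard normal table)

Standard error: SE = σ/√n = 15/√25 = 3.000000

Margin of error: E = z* × SE = 1.96 × 3.000000 = 5.8800

Z-interval: x̄ ± E = 75 ± 5.8800 = (69.1200, 80.8800)

Rounded to 2 decimal places:

(69.12, 80.88)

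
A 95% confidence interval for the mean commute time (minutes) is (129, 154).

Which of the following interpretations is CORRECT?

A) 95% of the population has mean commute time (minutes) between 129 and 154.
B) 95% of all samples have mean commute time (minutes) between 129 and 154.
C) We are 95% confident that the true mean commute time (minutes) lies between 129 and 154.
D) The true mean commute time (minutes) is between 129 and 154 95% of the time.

A confidence interval represents our confidence in the procedure, not a probability statement about the parameter.

Key concept: If we repeated this sampling process many times and computed a 95% CI each time, about 95% of those intervals would contain the true population parameter.

For this specific interval (129, 154):
- Midpoint (point estimate): 141.5
- Margin of error: 12.5

The correct interpretation is the one stating confidence that the true parameter lies in the interval — option C.

C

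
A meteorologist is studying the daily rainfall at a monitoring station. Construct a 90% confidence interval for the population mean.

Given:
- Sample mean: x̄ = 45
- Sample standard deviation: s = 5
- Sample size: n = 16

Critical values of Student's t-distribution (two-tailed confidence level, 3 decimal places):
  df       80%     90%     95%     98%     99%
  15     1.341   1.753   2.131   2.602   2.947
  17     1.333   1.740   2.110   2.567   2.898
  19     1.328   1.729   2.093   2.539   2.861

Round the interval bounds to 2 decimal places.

The population standard deviation σ is unknown (only the sample standard deviation s is given), so use a t-interval with df = n - 1 = 16 - 1 = 15.

For 90% confidence with df = 15, t* = 1.753 (from t-table)

Standard error: SE = s/√n = 5/√16 = 1.250000

Margin of error: E = t* × SE = 1.753 × 1.250000 = 2.1912

T-interval: x̄ ± E = 45 ± 2.1912 = (42.8088, 47.1912)

Rounded to 2 decimal places:

(42.81, 47.19)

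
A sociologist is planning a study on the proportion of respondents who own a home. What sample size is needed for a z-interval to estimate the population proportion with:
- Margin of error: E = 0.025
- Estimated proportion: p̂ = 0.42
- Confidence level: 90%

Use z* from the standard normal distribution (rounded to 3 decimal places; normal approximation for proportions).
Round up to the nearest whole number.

Using z* for proportion z-interval (normal approximation).

For 90% confidence, z* = 1.645 (from standard normal table)

Sample size formula for proportion z-interval: n = z*²p̂(1-p̂)/E²

n = 1.645² × 0.42 × 0.58 / 0.025²
  = 2.706025 × 0.2436 / 0.000625
  = 1054.7003

Round up to the nearest whole number: n = 1055

1055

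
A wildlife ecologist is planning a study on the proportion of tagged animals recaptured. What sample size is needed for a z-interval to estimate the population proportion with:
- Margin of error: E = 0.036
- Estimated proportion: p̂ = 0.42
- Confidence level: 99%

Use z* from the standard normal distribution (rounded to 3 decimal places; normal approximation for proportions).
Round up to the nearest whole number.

Using z* for proportion z-interval (normal approximation).

For 99% confidence, z* = 2.576 (from standard normal table)

Sample size formula for proportion z-interval: n = z*²p̂(1-p̂)/E²

n = 2.576² × 0.42 × 0.58 / 0.036²
  = 6.635776 × 0.2436 / 0.001296
  = 1247.2801

Round up to the nearest whole number: n = 1248

1248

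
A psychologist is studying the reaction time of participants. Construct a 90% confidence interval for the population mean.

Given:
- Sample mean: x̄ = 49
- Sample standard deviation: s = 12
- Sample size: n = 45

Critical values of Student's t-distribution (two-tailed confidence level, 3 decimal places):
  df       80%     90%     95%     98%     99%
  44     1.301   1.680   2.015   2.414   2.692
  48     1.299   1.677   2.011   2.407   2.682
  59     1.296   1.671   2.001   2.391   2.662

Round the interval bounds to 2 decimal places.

The population standard deviation σ is unknown (only the sample standard deviation s is given), so use a t-interval with df = n - 1 = 45 - 1 = 44.

For 90% confidence with df = 44, t* = 1.680 (from t-table)

Standard error: SE = s/√n = 12/√45 = 1.788854

Margin of error: E = t* × SE = 1.680 × 1.788854 = 3.0053

T-interval: x̄ ± E = 49 ± 3.0053 = (45.9947, 52.0053)

Rounded to 2 decimal places:

(45.99, 52.01)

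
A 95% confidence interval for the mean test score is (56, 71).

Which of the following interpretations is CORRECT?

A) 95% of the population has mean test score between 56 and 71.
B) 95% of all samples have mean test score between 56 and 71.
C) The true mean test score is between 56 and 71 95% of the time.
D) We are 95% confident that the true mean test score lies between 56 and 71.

A confidence interval represents our confidence in the procedure, not a probability statement about the parameter.

Key concept: If we repeated this sampling process many times and computed a 95% CI each time, about 95% of those intervals would contain the true population parameter.

For this specific interval (56, 71):
- Midpoint (point estimate): 63.5
- Margin of error: 7.5

The correct interpretation is the one stating confidence that the true parameter lies in the interval — option D.

D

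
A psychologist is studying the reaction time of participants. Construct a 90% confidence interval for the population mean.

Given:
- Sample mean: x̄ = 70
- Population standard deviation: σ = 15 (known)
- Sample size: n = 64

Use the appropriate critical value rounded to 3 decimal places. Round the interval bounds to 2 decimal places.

The population standard deviation σ is known, so use a z-interval (standard normal critical value).

For 90% confidence, z* = 1.645 (from standard normal table)

Standard error: SE = σ/√n = 15/√64 = 1.875000

Margin of error: E = z* × SE = 1.645 × 1.875000 = 3.0844

Z-interval: x̄ ± E = 70 ± 3.0844 = (66.9156, 73.0844)

Rounded to 2 decimal places:

(66.92, 73.08)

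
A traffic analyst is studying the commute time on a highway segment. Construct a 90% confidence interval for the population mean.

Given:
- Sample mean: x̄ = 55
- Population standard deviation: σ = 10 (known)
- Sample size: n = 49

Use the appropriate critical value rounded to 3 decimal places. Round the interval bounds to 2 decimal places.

The population standard deviation σ is known, so use a z-interval (standard normal critical value).

For 90% confidence, z* = 1.645 (from standard normal table)

Standard error: SE = σ/√n = 10/√49 = 1.428571

Margin of error: E = z* × SE = 1.645 × 1.428571 = 2.3500

Z-interval: x̄ ± E = 55 ± 2.3500 = (52.6500, 57.3500)

Rounded to 2 decimal places:

(52.65, 57.35)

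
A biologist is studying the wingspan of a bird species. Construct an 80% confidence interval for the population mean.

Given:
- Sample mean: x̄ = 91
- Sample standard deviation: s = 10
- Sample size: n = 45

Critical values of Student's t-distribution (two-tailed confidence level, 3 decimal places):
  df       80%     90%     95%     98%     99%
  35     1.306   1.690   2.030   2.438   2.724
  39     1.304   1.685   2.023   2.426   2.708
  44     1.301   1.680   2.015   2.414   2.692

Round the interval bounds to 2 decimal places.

The population standard deviation σ is unknown (only the sample standard deviation s is given), so use a t-interval with df = n - 1 = 45 - 1 = 44.

For 80% confidence with df = 44, t* = 1.301 (from t-table)

Standard error: SE = s/√n = 10/√45 = 1.490712

Margin of error: E = t* × SE = 1.301 × 1.490712 = 1.9394

T-interval: x̄ ± E = 91 ± 1.9394 = (89.0606, 92.9394)

Rounded to 2 decimal places:

(89.06, 92.94)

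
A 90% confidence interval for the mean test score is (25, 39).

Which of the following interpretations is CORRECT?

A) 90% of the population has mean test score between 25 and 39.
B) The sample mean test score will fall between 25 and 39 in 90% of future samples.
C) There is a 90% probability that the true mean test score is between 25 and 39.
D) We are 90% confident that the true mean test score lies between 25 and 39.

A confidence interval represents our confidence in the procedure, not a probability statement about the parameter.

Key concept: If we repeated this sampling process many times and computed a 90% CI each time, about 90% of those intervals would contain the true population parameter.

For this specific interval (25, 39):
- Midpoint (point estimate): 32
- Margin of error: 7

The correct interpretation is the one stating confidence that the true parameter lies in the interval — option D.

D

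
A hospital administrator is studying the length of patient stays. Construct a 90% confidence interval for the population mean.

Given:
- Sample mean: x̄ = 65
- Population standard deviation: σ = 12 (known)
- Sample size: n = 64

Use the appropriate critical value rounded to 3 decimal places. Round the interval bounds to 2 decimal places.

The population standard deviation σ is known, so use a z-interval (standard normal critical value).

For 90% confidence, z* = 1.645 (from standard normal table)

Standard error: SE = σ/√n = 12/√64 = 1.500000

Margin of error: E = z* × SE = 1.645 × 1.500000 = 2.4675

Z-interval: x̄ ± E = 65 ± 2.4675 = (62.5325, 67.4675)

Rounded to 2 decimal places:

(62.53, 67.47)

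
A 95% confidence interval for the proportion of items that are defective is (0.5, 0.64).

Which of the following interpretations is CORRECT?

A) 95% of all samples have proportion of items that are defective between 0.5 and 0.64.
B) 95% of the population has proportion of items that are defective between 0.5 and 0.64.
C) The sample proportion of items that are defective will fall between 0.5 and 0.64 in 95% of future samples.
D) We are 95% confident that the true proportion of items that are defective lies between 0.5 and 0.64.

A confidence interval represents our confidence in the procedure, not a probability statement about the parameter.

Key concept: If we repeated this sampling process many times and computed a 95% CI each time, about 95% of those intervals would contain the true population parameter.

For this specific interval (0.5, 0.64):
- Midpoint (point estimate): 0.57
- Margin of error: 0.07

The correct interpretation is the one stating confidence that the true parameter lies in the interval — option D.

D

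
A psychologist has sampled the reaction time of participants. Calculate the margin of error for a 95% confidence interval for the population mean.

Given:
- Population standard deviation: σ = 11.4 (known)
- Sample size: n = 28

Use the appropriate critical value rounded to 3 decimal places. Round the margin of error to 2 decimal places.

The population standard deviation σ is known, so use the z-interval margin of error formula.

For 95% confidence, z* = 1.96 (from standard normal table)

Margin of error formula for z-interval: E = z* × σ/√n

E = 1.96 × 11.4/√28
  = 1.96 × 2.154397
  = 4.2226

Rounded to 2 decimal places:

4.22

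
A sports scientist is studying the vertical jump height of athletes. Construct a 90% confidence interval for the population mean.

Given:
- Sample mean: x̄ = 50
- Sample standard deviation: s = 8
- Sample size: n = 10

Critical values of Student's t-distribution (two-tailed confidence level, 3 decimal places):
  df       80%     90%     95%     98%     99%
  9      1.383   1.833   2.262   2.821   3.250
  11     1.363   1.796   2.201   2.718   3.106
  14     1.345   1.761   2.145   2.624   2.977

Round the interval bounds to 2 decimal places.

The population standard deviation σ is unknown (only the sample standard deviation s is given), so use a t-interval with df = n - 1 = 10 - 1 = 9.

For 90% confidence with df = 9, t* = 1.833 (from t-table)

Standard error: SE = s/√n = 8/√10 = 2.529822

Margin of error: E = t* × SE = 1.833 × 2.529822 = 4.6372

T-interval: x̄ ± E = 50 ± 4.6372 = (45.3628, 54.6372)

Rounded to 2 decimal places:

(45.36, 54.64)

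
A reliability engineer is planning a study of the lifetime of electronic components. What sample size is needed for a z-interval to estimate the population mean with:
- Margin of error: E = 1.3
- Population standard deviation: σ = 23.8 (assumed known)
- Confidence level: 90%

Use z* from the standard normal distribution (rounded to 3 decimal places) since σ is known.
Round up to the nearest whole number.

Using z* since population σ is known (z-interval formula).

For 90% confidence, z* = 1.645 (from standard normal table)

Sample size formula for z-interval: n = (z*σ/E)²

n = (1.645 × 23.8 / 1.3)²
  = (30.116154)²
  = 906.9827

Round up to the nearest whole number: n = 907

907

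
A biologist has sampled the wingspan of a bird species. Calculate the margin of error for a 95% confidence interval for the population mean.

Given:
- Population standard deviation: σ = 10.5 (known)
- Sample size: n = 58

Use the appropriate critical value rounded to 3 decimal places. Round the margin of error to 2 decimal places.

The population standard deviation σ is known, so use the z-interval margin of error formula.

For 95% confidence, z* = 1.96 (from standard normal table)

Margin of error formula for z-interval: E = z* × σ/√n

E = 1.96 × 10.5/√58
  = 1.96 × 1.378718
  = 2.7023

Rounded to 2 decimal places:

2.70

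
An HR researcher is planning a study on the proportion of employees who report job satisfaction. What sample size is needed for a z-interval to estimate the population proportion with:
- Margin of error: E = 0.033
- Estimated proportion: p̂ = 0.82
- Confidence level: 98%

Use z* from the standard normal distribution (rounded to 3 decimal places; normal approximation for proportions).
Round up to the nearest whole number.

Using z* for proportion z-interval (normal approximation).

For 98% confidence, z* = 2.326 (from standard normal table)

Sample size formula for proportion z-interval: n = z*²p̂(1-p̂)/E²

n = 2.326² × 0.82 × 0.18 / 0.033²
  = 5.410276 × 0.1476 / 0.001089
  = 733.2936

Round up to the nearest whole number: n = 734

734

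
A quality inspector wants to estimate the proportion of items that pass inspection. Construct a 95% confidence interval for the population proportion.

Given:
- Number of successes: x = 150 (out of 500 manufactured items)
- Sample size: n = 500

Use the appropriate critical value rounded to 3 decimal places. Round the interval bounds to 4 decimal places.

Sample proportion: p̂ = 150/500 = 0.300000

Check conditions for normal approximation:
  np̂ = 150 ≥ 10 ✓
  n(1-p̂) = 350 ≥ 10 ✓

The sample is large enough, so use a z-interval (normal approximation) for the proportion.

For 95% confidence, z* = 1.96 (from standard normal table)

Standard error: SE = √(p̂(1-p̂)/n) = √(0.300000×0.700000/500) = 0.02049390

Margin of error: E = z* × SE = 1.96 × 0.02049390 = 0.040168

Z-interval: p̂ ± E = 0.300000 ± 0.040168 = (0.259832, 0.340168)

Rounded to 4 decimal places:

(0.2598, 0.3402)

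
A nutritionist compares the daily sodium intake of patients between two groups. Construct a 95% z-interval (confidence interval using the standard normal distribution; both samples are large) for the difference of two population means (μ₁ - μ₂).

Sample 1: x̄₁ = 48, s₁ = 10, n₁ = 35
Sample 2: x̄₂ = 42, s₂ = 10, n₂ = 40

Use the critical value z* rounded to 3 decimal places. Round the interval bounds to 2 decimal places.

Both samples are large (n₁ = 35 ≥ 30, n₂ = 40 ≥ 30), so a z-interval for the difference of means applies.

Point estimate: x̄₁ - x̄₂ = 48 - 42 = 6

Standard error: SE = √(s₁²/n₁ + s₂²/n₂)
= √(10²/35 + 10²/40)
= √(2.857143 + 2.500000)
= 2.314550

For 95% confidence, z* = 1.96 (from standard normal table)
Margin of error: E = z* × SE = 1.96 × 2.314550 = 4.5365

Z-interval: (x̄₁ - x̄₂) ± E = 6 ± 4.5365 = (1.4635, 10.5365)

Rounded to 2 decimal places:

(1.46, 10.54)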